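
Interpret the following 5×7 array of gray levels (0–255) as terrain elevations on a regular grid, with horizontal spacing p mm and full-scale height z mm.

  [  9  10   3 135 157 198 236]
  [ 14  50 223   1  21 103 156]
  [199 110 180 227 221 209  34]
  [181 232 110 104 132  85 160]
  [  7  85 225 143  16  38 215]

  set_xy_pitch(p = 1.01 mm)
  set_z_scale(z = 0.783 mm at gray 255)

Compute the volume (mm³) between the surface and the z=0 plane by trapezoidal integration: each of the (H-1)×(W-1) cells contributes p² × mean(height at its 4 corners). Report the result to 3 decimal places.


height_mm = gray/255 × 0.783; cell vol = 1.01² × mean(4 corners)
unit = 1.01² × 0.783 / (4×255) = 0.000783077 mm³ per gray-sum
row 0: Σ corner-gray over 6 cells = 2217  → 1.7361
row 1: Σ corner-gray over 6 cells = 3093  → 2.4221
row 2: Σ corner-gray over 6 cells = 3794  → 2.9710
row 3: Σ corner-gray over 6 cells = 2903  → 2.2733
Σ rows: total corner-gray = 12007  → 9.4024 mm³

9.402


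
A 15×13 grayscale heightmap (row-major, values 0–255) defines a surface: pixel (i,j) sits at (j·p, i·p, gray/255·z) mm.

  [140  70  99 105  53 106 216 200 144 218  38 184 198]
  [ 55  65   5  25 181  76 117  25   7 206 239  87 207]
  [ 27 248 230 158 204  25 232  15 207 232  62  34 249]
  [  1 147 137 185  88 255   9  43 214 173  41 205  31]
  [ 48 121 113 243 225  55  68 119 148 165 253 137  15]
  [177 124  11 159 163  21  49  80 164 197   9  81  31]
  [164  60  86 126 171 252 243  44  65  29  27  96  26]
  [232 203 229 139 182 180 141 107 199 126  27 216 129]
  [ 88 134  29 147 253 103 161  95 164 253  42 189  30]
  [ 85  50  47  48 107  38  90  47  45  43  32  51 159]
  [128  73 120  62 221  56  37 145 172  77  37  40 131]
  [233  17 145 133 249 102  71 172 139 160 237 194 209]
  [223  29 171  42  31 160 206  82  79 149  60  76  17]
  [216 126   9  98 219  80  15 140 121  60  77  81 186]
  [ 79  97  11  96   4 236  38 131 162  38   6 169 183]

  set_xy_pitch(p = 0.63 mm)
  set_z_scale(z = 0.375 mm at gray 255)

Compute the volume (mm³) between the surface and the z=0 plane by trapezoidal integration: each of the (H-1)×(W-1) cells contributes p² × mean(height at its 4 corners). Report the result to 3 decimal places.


height_mm = gray/255 × 0.375; cell vol = 0.63² × mean(4 corners)
unit = 0.63² × 0.375 / (4×255) = 0.000145919 mm³ per gray-sum
row 0: Σ corner-gray over 12 cells = 5532  → 0.8072
row 1: Σ corner-gray over 12 cells = 5898  → 0.8606
row 2: Σ corner-gray over 12 cells = 6596  → 0.9625
row 3: Σ corner-gray over 12 cells = 6383  → 0.9314
row 4: Σ corner-gray over 12 cells = 5681  → 0.8290
row 5: Σ corner-gray over 12 cells = 4912  → 0.7168
row 6: Σ corner-gray over 12 cells = 6447  → 0.9407
row 7: Σ corner-gray over 12 cells = 7117  → 1.0385
row 8: Σ corner-gray over 12 cells = 4698  → 0.6855
row 9: Σ corner-gray over 12 cells = 3779  → 0.5514
row 10: Σ corner-gray over 12 cells = 6019  → 0.8783
row 11: Σ corner-gray over 12 cells = 6090  → 0.8886
row 12: Σ corner-gray over 12 cells = 4864  → 0.7098
row 13: Σ corner-gray over 12 cells = 4692  → 0.6847
Σ rows: total corner-gray = 78708  → 11.4850 mm³

11.485


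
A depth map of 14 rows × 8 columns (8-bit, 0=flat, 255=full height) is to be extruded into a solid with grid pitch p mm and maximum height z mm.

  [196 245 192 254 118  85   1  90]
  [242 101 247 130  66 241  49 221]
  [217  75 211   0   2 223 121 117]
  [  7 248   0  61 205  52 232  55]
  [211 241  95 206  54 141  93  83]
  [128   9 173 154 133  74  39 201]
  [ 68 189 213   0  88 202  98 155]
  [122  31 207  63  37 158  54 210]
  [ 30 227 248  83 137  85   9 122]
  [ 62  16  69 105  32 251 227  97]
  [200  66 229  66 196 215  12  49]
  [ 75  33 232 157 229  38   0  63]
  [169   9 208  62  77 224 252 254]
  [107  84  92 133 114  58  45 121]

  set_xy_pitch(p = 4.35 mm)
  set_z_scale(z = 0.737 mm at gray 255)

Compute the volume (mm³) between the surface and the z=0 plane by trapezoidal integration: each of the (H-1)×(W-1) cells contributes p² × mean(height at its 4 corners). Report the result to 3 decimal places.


614.056

height_mm = gray/255 × 0.737; cell vol = 4.35² × mean(4 corners)
unit = 4.35² × 0.737 / (4×255) = 0.0136724 mm³ per gray-sum
row 0: Σ corner-gray over 7 cells = 4207  → 57.5199
row 1: Σ corner-gray over 7 cells = 3729  → 50.9845
row 2: Σ corner-gray over 7 cells = 3256  → 44.5174
row 3: Σ corner-gray over 7 cells = 3612  → 49.3848
row 4: Σ corner-gray over 7 cells = 3447  → 47.1289
row 5: Σ corner-gray over 7 cells = 3296  → 45.0643
row 6: Σ corner-gray over 7 cells = 3235  → 44.2303
row 7: Σ corner-gray over 7 cells = 3162  → 43.2322
row 8: Σ corner-gray over 7 cells = 3289  → 44.9686
row 9: Σ corner-gray over 7 cells = 3376  → 46.1581
row 10: Σ corner-gray over 7 cells = 3333  → 45.5702
row 11: Σ corner-gray over 7 cells = 3603  → 49.2618
row 12: Σ corner-gray over 7 cells = 3367  → 46.0351
Σ rows: total corner-gray = 44912  → 614.0563 mm³


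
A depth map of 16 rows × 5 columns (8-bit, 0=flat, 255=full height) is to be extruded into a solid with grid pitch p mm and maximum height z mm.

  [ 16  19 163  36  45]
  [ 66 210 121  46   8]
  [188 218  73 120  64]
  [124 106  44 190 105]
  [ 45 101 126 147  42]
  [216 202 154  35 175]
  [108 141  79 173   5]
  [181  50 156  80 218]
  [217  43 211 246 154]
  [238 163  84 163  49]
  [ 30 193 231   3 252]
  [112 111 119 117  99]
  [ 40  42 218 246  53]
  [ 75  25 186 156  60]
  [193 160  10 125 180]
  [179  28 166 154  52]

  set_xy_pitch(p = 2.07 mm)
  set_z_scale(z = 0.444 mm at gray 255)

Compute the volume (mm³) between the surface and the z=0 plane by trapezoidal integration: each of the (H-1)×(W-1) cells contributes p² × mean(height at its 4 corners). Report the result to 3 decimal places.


55.422

height_mm = gray/255 × 0.444; cell vol = 2.07² × mean(4 corners)
unit = 2.07² × 0.444 / (4×255) = 0.00186519 mm³ per gray-sum
row 0: Σ corner-gray over 4 cells = 1325  → 2.4714
row 1: Σ corner-gray over 4 cells = 1902  → 3.5476
row 2: Σ corner-gray over 4 cells = 1983  → 3.6987
row 3: Σ corner-gray over 4 cells = 1744  → 3.2529
row 4: Σ corner-gray over 4 cells = 2008  → 3.7453
row 5: Σ corner-gray over 4 cells = 2072  → 3.8647
row 6: Σ corner-gray over 4 cells = 1870  → 3.4879
row 7: Σ corner-gray over 4 cells = 2342  → 4.3683
row 8: Σ corner-gray over 4 cells = 2478  → 4.6219
row 9: Σ corner-gray over 4 cells = 2243  → 4.1836
row 10: Σ corner-gray over 4 cells = 2041  → 3.8069
row 11: Σ corner-gray over 4 cells = 2010  → 3.7490
row 12: Σ corner-gray over 4 cells = 1974  → 3.6819
row 13: Σ corner-gray over 4 cells = 1832  → 3.4170
row 14: Σ corner-gray over 4 cells = 1890  → 3.5252
Σ rows: total corner-gray = 29714  → 55.4223 mm³


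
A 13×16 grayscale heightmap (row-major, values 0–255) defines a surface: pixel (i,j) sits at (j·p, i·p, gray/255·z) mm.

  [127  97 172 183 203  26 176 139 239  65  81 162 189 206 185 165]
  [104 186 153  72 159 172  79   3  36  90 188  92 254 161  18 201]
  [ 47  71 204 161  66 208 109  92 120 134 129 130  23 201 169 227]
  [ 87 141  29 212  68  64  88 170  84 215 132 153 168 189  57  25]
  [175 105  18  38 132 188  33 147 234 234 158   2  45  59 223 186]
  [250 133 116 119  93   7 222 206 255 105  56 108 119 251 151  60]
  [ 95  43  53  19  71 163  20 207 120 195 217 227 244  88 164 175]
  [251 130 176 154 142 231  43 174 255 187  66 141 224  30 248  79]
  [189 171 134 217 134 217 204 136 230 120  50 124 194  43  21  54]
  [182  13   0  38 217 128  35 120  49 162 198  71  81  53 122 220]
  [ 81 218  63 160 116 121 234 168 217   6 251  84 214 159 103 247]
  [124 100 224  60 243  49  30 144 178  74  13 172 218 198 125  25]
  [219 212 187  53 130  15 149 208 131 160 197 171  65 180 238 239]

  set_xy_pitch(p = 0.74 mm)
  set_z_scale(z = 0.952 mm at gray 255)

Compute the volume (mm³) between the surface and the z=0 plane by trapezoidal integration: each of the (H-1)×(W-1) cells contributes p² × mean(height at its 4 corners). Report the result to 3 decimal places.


height_mm = gray/255 × 0.952; cell vol = 0.74² × mean(4 corners)
unit = 0.74² × 0.952 / (4×255) = 0.000511093 mm³ per gray-sum
row 0: Σ corner-gray over 15 cells = 8169  → 4.1751
row 1: Σ corner-gray over 15 cells = 7539  → 3.8531
row 2: Σ corner-gray over 15 cells = 7560  → 3.8639
row 3: Σ corner-gray over 15 cells = 7245  → 3.7029
row 4: Σ corner-gray over 15 cells = 7785  → 3.9789
row 5: Σ corner-gray over 15 cells = 8124  → 4.1521
row 6: Σ corner-gray over 15 cells = 8664  → 4.4281
row 7: Σ corner-gray over 15 cells = 8965  → 4.5820
row 8: Σ corner-gray over 15 cells = 7209  → 3.6845
row 9: Σ corner-gray over 15 cells = 7532  → 3.8496
row 10: Σ corner-gray over 15 cells = 8361  → 4.2733
row 11: Σ corner-gray over 15 cells = 8455  → 4.3213
Σ rows: total corner-gray = 95608  → 48.8646 mm³

48.865


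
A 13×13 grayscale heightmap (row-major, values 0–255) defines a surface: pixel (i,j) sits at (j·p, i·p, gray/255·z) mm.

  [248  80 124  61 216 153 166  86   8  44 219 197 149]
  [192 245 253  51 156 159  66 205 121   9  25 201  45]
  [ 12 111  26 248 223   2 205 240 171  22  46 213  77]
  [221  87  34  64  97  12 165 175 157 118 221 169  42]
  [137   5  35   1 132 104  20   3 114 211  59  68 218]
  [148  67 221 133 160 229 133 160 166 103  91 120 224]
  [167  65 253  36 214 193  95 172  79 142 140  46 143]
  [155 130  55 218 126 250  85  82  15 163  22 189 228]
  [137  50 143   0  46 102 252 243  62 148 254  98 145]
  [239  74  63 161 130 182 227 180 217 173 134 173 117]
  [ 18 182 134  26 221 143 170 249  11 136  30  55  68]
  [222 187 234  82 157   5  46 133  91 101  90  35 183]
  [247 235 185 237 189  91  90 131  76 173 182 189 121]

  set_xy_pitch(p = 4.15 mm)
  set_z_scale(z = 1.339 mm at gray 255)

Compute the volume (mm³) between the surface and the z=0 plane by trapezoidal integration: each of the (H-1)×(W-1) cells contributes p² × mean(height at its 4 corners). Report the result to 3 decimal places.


1660.229

height_mm = gray/255 × 1.339; cell vol = 4.15² × mean(4 corners)
unit = 4.15² × 1.339 / (4×255) = 0.0226088 mm³ per gray-sum
row 0: Σ corner-gray over 12 cells = 6324  → 142.9778
row 1: Σ corner-gray over 12 cells = 6322  → 142.9325
row 2: Σ corner-gray over 12 cells = 5964  → 134.8386
row 3: Σ corner-gray over 12 cells = 4720  → 106.7133
row 4: Σ corner-gray over 12 cells = 5397  → 122.0194
row 5: Σ corner-gray over 12 cells = 6718  → 151.8856
row 6: Σ corner-gray over 12 cells = 6233  → 140.9204
row 7: Σ corner-gray over 12 cells = 6131  → 138.6143
row 8: Σ corner-gray over 12 cells = 6862  → 155.1413
row 9: Σ corner-gray over 12 cells = 6584  → 148.8560
row 10: Σ corner-gray over 12 cells = 5527  → 124.9586
row 11: Σ corner-gray over 12 cells = 6651  → 150.3708
Σ rows: total corner-gray = 73433  → 1660.2285 mm³


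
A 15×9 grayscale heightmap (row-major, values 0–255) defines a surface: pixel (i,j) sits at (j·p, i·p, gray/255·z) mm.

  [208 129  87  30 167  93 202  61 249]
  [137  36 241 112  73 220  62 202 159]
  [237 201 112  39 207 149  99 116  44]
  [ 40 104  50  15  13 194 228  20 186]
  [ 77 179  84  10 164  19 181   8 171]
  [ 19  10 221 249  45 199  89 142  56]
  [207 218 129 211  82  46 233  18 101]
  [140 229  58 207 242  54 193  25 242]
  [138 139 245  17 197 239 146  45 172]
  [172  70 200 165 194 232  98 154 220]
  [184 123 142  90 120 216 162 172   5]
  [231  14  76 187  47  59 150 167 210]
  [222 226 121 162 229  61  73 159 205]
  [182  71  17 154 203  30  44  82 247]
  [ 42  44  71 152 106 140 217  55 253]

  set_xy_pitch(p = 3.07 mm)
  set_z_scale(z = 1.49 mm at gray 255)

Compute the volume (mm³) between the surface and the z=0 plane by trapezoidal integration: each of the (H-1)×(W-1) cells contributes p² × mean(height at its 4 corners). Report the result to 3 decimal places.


height_mm = gray/255 × 1.49; cell vol = 3.07² × mean(4 corners)
unit = 3.07² × 1.49 / (4×255) = 0.0137677 mm³ per gray-sum
row 0: Σ corner-gray over 8 cells = 4183  → 57.5905
row 1: Σ corner-gray over 8 cells = 4315  → 59.4078
row 2: Σ corner-gray over 8 cells = 3601  → 49.5777
row 3: Σ corner-gray over 8 cells = 3012  → 41.4685
row 4: Σ corner-gray over 8 cells = 3523  → 48.5038
row 5: Σ corner-gray over 8 cells = 4167  → 57.3702
row 6: Σ corner-gray over 8 cells = 4580  → 63.0563
row 7: Σ corner-gray over 8 cells = 4764  → 65.5895
row 8: Σ corner-gray over 8 cells = 4984  → 68.6184
row 9: Σ corner-gray over 8 cells = 4857  → 66.8699
row 10: Σ corner-gray over 8 cells = 4080  → 56.1724
row 11: Σ corner-gray over 8 cells = 4330  → 59.6143
row 12: Σ corner-gray over 8 cells = 4120  → 56.7231
row 13: Σ corner-gray over 8 cells = 3496  → 48.1320
Σ rows: total corner-gray = 58012  → 798.6945 mm³

798.694


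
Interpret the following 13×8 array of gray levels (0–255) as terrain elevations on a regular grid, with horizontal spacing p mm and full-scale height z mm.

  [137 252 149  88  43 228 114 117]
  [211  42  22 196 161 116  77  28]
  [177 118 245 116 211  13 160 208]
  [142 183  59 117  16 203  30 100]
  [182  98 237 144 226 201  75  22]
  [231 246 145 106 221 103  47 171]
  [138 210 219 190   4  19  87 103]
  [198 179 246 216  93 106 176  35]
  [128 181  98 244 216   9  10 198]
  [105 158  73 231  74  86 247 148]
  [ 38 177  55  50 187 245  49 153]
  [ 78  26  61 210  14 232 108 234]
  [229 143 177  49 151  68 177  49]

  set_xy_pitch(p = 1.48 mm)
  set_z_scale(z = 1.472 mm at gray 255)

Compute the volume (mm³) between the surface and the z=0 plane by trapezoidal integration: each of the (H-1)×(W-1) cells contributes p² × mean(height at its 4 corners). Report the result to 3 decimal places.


height_mm = gray/255 × 1.472; cell vol = 1.48² × mean(4 corners)
unit = 1.48² × 1.472 / (4×255) = 0.00316105 mm³ per gray-sum
row 0: Σ corner-gray over 7 cells = 3469  → 10.9657
row 1: Σ corner-gray over 7 cells = 3578  → 11.3102
row 2: Σ corner-gray over 7 cells = 3569  → 11.2818
row 3: Σ corner-gray over 7 cells = 3624  → 11.4556
row 4: Σ corner-gray over 7 cells = 4304  → 13.6051
row 5: Σ corner-gray over 7 cells = 3837  → 12.1289
row 6: Σ corner-gray over 7 cells = 3964  → 12.5304
row 7: Σ corner-gray over 7 cells = 4107  → 12.9824
row 8: Σ corner-gray over 7 cells = 3833  → 12.1163
row 9: Σ corner-gray over 7 cells = 3708  → 11.7212
row 10: Σ corner-gray over 7 cells = 3331  → 10.5295
row 11: Σ corner-gray over 7 cells = 3422  → 10.8171
Σ rows: total corner-gray = 44746  → 141.4442 mm³

141.444


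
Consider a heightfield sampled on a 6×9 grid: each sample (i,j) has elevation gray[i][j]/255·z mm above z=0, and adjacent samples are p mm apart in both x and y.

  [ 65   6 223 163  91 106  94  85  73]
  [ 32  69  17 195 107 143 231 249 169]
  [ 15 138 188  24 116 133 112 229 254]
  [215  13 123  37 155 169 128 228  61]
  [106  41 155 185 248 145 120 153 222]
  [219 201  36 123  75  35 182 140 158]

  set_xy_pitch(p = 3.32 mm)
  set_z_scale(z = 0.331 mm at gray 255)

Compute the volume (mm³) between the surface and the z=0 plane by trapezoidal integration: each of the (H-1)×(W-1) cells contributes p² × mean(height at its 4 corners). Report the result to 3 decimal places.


75.783

height_mm = gray/255 × 0.331; cell vol = 3.32² × mean(4 corners)
unit = 3.32² × 0.331 / (4×255) = 0.00357688 mm³ per gray-sum
row 0: Σ corner-gray over 8 cells = 3897  → 13.9391
row 1: Σ corner-gray over 8 cells = 4372  → 15.6381
row 2: Σ corner-gray over 8 cells = 4131  → 14.7761
row 3: Σ corner-gray over 8 cells = 4404  → 15.7526
row 4: Σ corner-gray over 8 cells = 4383  → 15.6775
Σ rows: total corner-gray = 21187  → 75.7833 mm³


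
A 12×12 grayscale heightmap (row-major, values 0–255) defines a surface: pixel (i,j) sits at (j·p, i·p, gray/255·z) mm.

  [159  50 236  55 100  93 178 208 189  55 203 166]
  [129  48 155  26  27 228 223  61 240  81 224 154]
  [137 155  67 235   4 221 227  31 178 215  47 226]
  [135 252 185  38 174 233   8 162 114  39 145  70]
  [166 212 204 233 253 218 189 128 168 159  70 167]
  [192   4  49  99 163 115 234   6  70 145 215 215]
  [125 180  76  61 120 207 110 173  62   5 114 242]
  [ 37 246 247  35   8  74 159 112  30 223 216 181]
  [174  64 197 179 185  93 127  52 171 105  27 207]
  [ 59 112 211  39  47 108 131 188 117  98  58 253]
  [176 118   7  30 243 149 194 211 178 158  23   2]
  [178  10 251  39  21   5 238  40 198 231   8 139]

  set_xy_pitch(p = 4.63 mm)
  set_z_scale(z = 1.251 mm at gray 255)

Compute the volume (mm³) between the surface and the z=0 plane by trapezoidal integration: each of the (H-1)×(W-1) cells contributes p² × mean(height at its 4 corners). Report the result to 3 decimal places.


height_mm = gray/255 × 1.251; cell vol = 4.63² × mean(4 corners)
unit = 4.63² × 1.251 / (4×255) = 0.0262917 mm³ per gray-sum
row 0: Σ corner-gray over 11 cells = 5968  → 156.9090
row 1: Σ corner-gray over 11 cells = 6032  → 158.5917
row 2: Σ corner-gray over 11 cells = 6028  → 158.4865
row 3: Σ corner-gray over 11 cells = 6906  → 181.5707
row 4: Σ corner-gray over 11 cells = 6608  → 173.7357
row 5: Σ corner-gray over 11 cells = 5190  → 136.4541
row 6: Σ corner-gray over 11 cells = 5501  → 144.6308
row 7: Σ corner-gray over 11 cells = 5699  → 149.8366
row 8: Σ corner-gray over 11 cells = 5311  → 139.6354
row 9: Σ corner-gray over 11 cells = 5330  → 140.1349
row 10: Σ corner-gray over 11 cells = 5199  → 136.6907
Σ rows: total corner-gray = 63772  → 1676.6760 mm³

1676.676


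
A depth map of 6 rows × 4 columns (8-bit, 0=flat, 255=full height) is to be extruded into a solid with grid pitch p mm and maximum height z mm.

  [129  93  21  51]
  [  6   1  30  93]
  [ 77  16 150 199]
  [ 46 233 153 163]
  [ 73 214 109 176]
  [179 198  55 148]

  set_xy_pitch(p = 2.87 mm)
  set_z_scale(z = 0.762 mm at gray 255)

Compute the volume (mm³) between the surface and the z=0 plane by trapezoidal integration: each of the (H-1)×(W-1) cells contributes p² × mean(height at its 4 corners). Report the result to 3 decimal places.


40.188

height_mm = gray/255 × 0.762; cell vol = 2.87² × mean(4 corners)
unit = 2.87² × 0.762 / (4×255) = 0.00615345 mm³ per gray-sum
row 0: Σ corner-gray over 3 cells = 569  → 3.5013
row 1: Σ corner-gray over 3 cells = 769  → 4.7320
row 2: Σ corner-gray over 3 cells = 1589  → 9.7778
row 3: Σ corner-gray over 3 cells = 1876  → 11.5439
row 4: Σ corner-gray over 3 cells = 1728  → 10.6332
Σ rows: total corner-gray = 6531  → 40.1882 mm³


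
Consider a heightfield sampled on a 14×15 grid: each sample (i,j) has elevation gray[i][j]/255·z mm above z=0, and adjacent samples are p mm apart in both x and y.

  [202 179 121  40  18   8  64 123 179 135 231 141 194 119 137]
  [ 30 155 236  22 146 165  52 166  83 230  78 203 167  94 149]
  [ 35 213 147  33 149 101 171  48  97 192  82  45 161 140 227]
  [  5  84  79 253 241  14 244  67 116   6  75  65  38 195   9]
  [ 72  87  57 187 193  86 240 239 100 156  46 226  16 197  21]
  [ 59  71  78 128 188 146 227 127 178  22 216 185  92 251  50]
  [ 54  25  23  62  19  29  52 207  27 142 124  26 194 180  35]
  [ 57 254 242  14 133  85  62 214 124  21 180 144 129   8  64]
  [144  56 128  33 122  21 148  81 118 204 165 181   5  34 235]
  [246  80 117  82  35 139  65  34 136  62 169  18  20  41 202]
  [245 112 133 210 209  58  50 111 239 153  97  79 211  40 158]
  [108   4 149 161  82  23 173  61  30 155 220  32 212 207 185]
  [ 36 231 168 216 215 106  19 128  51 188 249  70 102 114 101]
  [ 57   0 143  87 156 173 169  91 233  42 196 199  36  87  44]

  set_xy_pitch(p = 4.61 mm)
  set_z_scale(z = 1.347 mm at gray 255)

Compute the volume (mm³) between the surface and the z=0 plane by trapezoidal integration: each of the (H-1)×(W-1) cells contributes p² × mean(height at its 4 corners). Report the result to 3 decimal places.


2428.151

height_mm = gray/255 × 1.347; cell vol = 4.61² × mean(4 corners)
unit = 4.61² × 1.347 / (4×255) = 0.0280653 mm³ per gray-sum
row 0: Σ corner-gray over 14 cells = 7216  → 202.5190
row 1: Σ corner-gray over 14 cells = 7193  → 201.8735
row 2: Σ corner-gray over 14 cells = 6388  → 179.2810
row 3: Σ corner-gray over 14 cells = 6721  → 188.6267
row 4: Σ corner-gray over 14 cells = 7680  → 215.5413
row 5: Σ corner-gray over 14 cells = 6236  → 175.0150
row 6: Σ corner-gray over 14 cells = 5650  → 158.5688
row 7: Σ corner-gray over 14 cells = 6312  → 177.1480
row 8: Σ corner-gray over 14 cells = 5415  → 151.9735
row 9: Σ corner-gray over 14 cells = 6251  → 175.4360
row 10: Σ corner-gray over 14 cells = 7118  → 199.7686
row 11: Σ corner-gray over 14 cells = 7162  → 201.0035
row 12: Σ corner-gray over 14 cells = 7176  → 201.3964
Σ rows: total corner-gray = 86518  → 2428.1513 mm³


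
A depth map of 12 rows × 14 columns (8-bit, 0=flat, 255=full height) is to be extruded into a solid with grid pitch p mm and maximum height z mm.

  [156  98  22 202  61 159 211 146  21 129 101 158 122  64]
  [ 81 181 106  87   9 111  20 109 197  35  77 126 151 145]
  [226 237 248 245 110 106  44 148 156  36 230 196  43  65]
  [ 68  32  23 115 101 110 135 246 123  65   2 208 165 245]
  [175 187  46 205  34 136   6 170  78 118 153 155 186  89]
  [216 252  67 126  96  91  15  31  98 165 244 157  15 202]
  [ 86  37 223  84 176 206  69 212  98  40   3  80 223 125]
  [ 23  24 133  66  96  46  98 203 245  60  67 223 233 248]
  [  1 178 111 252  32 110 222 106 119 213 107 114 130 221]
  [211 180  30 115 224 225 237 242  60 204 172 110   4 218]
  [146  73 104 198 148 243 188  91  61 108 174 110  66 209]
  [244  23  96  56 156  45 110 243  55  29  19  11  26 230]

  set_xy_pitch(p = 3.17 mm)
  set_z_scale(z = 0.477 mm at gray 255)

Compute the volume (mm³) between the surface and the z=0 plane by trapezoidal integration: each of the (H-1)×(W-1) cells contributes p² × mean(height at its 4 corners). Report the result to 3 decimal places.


338.221

height_mm = gray/255 × 0.477; cell vol = 3.17² × mean(4 corners)
unit = 3.17² × 0.477 / (4×255) = 0.00469934 mm³ per gray-sum
row 0: Σ corner-gray over 13 cells = 5724  → 26.8990
row 1: Σ corner-gray over 13 cells = 6533  → 30.7008
row 2: Σ corner-gray over 13 cells = 6852  → 32.1999
row 3: Σ corner-gray over 13 cells = 6175  → 29.0184
row 4: Σ corner-gray over 13 cells = 6344  → 29.8126
row 5: Σ corner-gray over 13 cells = 6245  → 29.3474
row 6: Σ corner-gray over 13 cells = 6372  → 29.9442
row 7: Σ corner-gray over 13 cells = 6869  → 32.2798
row 8: Σ corner-gray over 13 cells = 7645  → 35.9264
row 9: Σ corner-gray over 13 cells = 7518  → 35.3296
row 10: Σ corner-gray over 13 cells = 5695  → 26.7627
Σ rows: total corner-gray = 71972  → 338.2208 mm³


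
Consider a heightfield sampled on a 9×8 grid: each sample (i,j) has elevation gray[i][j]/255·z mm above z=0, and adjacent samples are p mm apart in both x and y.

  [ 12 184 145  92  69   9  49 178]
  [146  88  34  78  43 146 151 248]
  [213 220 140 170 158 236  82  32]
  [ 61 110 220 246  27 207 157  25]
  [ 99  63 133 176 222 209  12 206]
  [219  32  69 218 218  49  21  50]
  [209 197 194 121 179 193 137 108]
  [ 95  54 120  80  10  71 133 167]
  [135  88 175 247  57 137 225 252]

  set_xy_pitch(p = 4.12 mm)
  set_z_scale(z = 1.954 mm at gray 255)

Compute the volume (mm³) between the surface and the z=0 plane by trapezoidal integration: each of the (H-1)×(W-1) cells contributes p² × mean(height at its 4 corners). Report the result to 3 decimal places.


height_mm = gray/255 × 1.954; cell vol = 4.12² × mean(4 corners)
unit = 4.12² × 1.954 / (4×255) = 0.0325176 mm³ per gray-sum
row 0: Σ corner-gray over 7 cells = 2760  → 89.7486
row 1: Σ corner-gray over 7 cells = 3731  → 121.3233
row 2: Σ corner-gray over 7 cells = 4277  → 139.0779
row 3: Σ corner-gray over 7 cells = 3955  → 128.6072
row 4: Σ corner-gray over 7 cells = 3418  → 111.1452
row 5: Σ corner-gray over 7 cells = 3842  → 124.9327
row 6: Σ corner-gray over 7 cells = 3557  → 115.6652
row 7: Σ corner-gray over 7 cells = 3443  → 111.9582
Σ rows: total corner-gray = 28983  → 942.4583 mm³

942.458


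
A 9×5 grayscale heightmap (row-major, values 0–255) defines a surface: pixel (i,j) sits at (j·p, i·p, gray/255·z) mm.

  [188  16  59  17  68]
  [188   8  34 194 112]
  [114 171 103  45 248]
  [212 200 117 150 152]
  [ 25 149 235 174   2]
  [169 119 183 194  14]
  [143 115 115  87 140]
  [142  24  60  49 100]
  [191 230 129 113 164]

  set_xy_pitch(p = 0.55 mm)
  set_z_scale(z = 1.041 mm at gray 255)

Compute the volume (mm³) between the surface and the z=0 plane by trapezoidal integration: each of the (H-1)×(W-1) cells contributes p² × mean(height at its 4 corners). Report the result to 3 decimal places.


height_mm = gray/255 × 1.041; cell vol = 0.55² × mean(4 corners)
unit = 0.55² × 1.041 / (4×255) = 0.000308728 mm³ per gray-sum
row 0: Σ corner-gray over 4 cells = 1212  → 0.3742
row 1: Σ corner-gray over 4 cells = 1772  → 0.5471
row 2: Σ corner-gray over 4 cells = 2298  → 0.7095
row 3: Σ corner-gray over 4 cells = 2441  → 0.7536
row 4: Σ corner-gray over 4 cells = 2318  → 0.7156
row 5: Σ corner-gray over 4 cells = 2092  → 0.6459
row 6: Σ corner-gray over 4 cells = 1425  → 0.4399
row 7: Σ corner-gray over 4 cells = 1807  → 0.5579
Σ rows: total corner-gray = 15365  → 4.7436 mm³

4.744


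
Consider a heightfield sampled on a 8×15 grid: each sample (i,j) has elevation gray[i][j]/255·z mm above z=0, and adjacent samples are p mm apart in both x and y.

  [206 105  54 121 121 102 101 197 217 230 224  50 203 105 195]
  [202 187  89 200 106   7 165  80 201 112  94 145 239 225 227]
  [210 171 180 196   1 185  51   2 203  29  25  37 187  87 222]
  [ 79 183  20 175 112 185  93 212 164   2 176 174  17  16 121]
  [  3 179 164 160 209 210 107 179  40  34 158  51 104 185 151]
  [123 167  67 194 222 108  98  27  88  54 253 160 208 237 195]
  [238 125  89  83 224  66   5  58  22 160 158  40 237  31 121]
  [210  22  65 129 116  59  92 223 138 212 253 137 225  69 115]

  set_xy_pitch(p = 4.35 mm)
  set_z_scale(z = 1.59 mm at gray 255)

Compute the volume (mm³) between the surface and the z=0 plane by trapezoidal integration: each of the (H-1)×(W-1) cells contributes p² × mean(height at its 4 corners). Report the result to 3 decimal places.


1487.408

height_mm = gray/255 × 1.59; cell vol = 4.35² × mean(4 corners)
unit = 4.35² × 1.59 / (4×255) = 0.0294968 mm³ per gray-sum
row 0: Σ corner-gray over 14 cells = 8190  → 241.5791
row 1: Σ corner-gray over 14 cells = 7269  → 214.4125
row 2: Σ corner-gray over 14 cells = 6398  → 188.7208
row 3: Σ corner-gray over 14 cells = 6972  → 205.6520
row 4: Σ corner-gray over 14 cells = 7798  → 230.0163
row 5: Σ corner-gray over 14 cells = 7039  → 207.6282
row 6: Σ corner-gray over 14 cells = 6760  → 199.3986
Σ rows: total corner-gray = 50426  → 1487.4076 mm³


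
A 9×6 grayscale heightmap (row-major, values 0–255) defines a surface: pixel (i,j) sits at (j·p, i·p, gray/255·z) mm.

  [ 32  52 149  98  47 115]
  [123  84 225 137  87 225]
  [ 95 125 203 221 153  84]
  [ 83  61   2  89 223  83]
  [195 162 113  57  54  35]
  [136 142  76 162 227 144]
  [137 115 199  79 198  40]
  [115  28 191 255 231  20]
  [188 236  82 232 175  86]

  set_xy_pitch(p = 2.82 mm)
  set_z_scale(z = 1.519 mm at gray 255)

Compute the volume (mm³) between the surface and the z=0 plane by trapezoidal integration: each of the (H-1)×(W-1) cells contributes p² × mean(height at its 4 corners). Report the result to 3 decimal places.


height_mm = gray/255 × 1.519; cell vol = 2.82² × mean(4 corners)
unit = 2.82² × 1.519 / (4×255) = 0.0118428 mm³ per gray-sum
row 0: Σ corner-gray over 5 cells = 2253  → 26.6819
row 1: Σ corner-gray over 5 cells = 2997  → 35.4930
row 2: Σ corner-gray over 5 cells = 2499  → 29.5953
row 3: Σ corner-gray over 5 cells = 1918  → 22.7146
row 4: Σ corner-gray over 5 cells = 2496  → 29.5597
row 5: Σ corner-gray over 5 cells = 2853  → 33.7876
row 6: Σ corner-gray over 5 cells = 2904  → 34.3916
row 7: Σ corner-gray over 5 cells = 3269  → 38.7142
Σ rows: total corner-gray = 21189  → 250.9379 mm³

250.938


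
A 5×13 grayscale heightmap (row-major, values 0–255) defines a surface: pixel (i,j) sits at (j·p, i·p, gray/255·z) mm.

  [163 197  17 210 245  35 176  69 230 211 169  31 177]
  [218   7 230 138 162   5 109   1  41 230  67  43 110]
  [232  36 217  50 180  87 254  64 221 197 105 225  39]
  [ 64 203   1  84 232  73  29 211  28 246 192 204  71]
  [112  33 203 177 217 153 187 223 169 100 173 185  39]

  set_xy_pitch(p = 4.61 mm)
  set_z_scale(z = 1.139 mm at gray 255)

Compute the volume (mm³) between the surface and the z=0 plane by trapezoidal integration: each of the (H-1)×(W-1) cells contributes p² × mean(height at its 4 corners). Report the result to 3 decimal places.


height_mm = gray/255 × 1.139; cell vol = 4.61² × mean(4 corners)
unit = 4.61² × 1.139 / (4×255) = 0.0237315 mm³ per gray-sum
row 0: Σ corner-gray over 12 cells = 5914  → 140.3482
row 1: Σ corner-gray over 12 cells = 5937  → 140.8940
row 2: Σ corner-gray over 12 cells = 6684  → 158.6214
row 3: Σ corner-gray over 12 cells = 6932  → 164.5068
Σ rows: total corner-gray = 25467  → 604.3704 mm³

604.370


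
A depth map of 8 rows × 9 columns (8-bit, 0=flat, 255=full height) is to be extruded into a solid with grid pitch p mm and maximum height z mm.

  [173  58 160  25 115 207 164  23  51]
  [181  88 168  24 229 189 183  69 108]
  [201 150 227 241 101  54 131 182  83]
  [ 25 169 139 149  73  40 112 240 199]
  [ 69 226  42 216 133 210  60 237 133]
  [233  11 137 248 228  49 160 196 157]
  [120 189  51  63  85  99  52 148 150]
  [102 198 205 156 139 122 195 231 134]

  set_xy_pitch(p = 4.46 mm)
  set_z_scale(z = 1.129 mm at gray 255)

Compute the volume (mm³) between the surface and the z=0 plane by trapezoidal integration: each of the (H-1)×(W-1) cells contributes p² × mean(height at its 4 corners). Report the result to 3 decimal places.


681.787

height_mm = gray/255 × 1.129; cell vol = 4.46² × mean(4 corners)
unit = 4.46² × 1.129 / (4×255) = 0.0220173 mm³ per gray-sum
row 0: Σ corner-gray over 8 cells = 3917  → 86.2417
row 1: Σ corner-gray over 8 cells = 4645  → 102.2702
row 2: Σ corner-gray over 8 cells = 4524  → 99.6061
row 3: Σ corner-gray over 8 cells = 4518  → 99.4740
row 4: Σ corner-gray over 8 cells = 4898  → 107.8406
row 5: Σ corner-gray over 8 cells = 4092  → 90.0947
row 6: Σ corner-gray over 8 cells = 4372  → 96.2595
Σ rows: total corner-gray = 30966  → 681.7868 mm³


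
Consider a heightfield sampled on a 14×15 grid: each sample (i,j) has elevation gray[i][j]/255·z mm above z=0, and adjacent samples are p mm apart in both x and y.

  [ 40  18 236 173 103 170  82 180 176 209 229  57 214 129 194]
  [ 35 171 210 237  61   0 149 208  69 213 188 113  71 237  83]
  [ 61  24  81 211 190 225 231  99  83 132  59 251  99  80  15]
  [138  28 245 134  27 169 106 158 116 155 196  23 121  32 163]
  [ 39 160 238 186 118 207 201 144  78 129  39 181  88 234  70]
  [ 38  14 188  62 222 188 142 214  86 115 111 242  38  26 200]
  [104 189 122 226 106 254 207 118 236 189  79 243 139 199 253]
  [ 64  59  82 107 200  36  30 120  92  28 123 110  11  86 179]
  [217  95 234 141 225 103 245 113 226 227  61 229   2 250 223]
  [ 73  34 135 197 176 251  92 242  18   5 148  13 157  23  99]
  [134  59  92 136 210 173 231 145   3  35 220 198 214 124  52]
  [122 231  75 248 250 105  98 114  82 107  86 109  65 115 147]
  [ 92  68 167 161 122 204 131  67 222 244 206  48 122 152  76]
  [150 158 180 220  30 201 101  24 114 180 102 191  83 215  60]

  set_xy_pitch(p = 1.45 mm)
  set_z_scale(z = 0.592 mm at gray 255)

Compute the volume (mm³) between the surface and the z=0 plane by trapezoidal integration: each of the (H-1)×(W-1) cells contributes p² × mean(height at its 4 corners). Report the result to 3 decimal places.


height_mm = gray/255 × 0.592; cell vol = 1.45² × mean(4 corners)
unit = 1.45² × 0.592 / (4×255) = 0.00122027 mm³ per gray-sum
row 0: Σ corner-gray over 14 cells = 8158  → 9.9550
row 1: Σ corner-gray over 14 cells = 7578  → 9.2472
row 2: Σ corner-gray over 14 cells = 6927  → 8.4528
row 3: Σ corner-gray over 14 cells = 7436  → 9.0740
row 4: Σ corner-gray over 14 cells = 7649  → 9.3339
row 5: Σ corner-gray over 14 cells = 8505  → 10.3784
row 6: Σ corner-gray over 14 cells = 7382  → 9.0081
row 7: Σ corner-gray over 14 cells = 7153  → 8.7286
row 8: Σ corner-gray over 14 cells = 7896  → 9.6353
row 9: Σ corner-gray over 14 cells = 7020  → 8.5663
row 10: Σ corner-gray over 14 cells = 7505  → 9.1582
row 11: Σ corner-gray over 14 cells = 7635  → 9.3168
row 12: Σ corner-gray over 14 cells = 7804  → 9.5230
Σ rows: total corner-gray = 98648  → 120.3776 mm³

120.378


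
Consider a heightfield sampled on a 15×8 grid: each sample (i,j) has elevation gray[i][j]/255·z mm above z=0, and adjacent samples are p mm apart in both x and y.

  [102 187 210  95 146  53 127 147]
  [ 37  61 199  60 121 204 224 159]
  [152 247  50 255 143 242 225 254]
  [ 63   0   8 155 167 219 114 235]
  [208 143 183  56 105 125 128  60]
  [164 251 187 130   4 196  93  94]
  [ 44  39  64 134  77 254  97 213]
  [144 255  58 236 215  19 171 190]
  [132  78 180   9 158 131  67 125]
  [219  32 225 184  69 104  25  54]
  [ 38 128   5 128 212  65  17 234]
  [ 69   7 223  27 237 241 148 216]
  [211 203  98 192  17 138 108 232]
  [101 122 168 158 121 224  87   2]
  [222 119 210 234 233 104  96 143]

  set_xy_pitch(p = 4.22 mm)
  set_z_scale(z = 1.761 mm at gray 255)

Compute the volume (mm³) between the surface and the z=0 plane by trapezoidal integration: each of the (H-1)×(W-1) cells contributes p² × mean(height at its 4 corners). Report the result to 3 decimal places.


1615.439

height_mm = gray/255 × 1.761; cell vol = 4.22² × mean(4 corners)
unit = 4.22² × 1.761 / (4×255) = 0.0307457 mm³ per gray-sum
row 0: Σ corner-gray over 7 cells = 3819  → 117.4177
row 1: Σ corner-gray over 7 cells = 4664  → 143.3978
row 2: Σ corner-gray over 7 cells = 4354  → 133.8667
row 3: Σ corner-gray over 7 cells = 3372  → 103.6744
row 4: Σ corner-gray over 7 cells = 3728  → 114.6199
row 5: Σ corner-gray over 7 cells = 3567  → 109.6698
row 6: Σ corner-gray over 7 cells = 3829  → 117.7252
row 7: Σ corner-gray over 7 cells = 3745  → 115.1426
row 8: Σ corner-gray over 7 cells = 3054  → 93.8973
row 9: Σ corner-gray over 7 cells = 2933  → 90.1771
row 10: Σ corner-gray over 7 cells = 3433  → 105.5499
row 11: Σ corner-gray over 7 cells = 4006  → 123.1672
row 12: Σ corner-gray over 7 cells = 3818  → 117.3870
row 13: Σ corner-gray over 7 cells = 4220  → 129.7468
Σ rows: total corner-gray = 52542  → 1615.4395 mm³


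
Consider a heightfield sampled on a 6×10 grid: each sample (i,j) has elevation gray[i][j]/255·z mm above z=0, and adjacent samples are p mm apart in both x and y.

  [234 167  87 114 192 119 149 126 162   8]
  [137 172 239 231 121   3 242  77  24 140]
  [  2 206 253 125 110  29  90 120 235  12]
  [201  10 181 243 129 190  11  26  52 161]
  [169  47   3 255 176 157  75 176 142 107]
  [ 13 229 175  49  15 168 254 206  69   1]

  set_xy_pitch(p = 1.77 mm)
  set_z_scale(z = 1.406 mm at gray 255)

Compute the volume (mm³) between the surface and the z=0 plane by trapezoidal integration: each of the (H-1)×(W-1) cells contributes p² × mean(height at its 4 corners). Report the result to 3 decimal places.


height_mm = gray/255 × 1.406; cell vol = 1.77² × mean(4 corners)
unit = 1.77² × 1.406 / (4×255) = 0.00431849 mm³ per gray-sum
row 0: Σ corner-gray over 9 cells = 4969  → 21.4586
row 1: Σ corner-gray over 9 cells = 4845  → 20.9231
row 2: Σ corner-gray over 9 cells = 4396  → 18.9841
row 3: Σ corner-gray over 9 cells = 4384  → 18.9322
row 4: Σ corner-gray over 9 cells = 4682  → 20.2192
Σ rows: total corner-gray = 23276  → 100.5171 mm³

100.517


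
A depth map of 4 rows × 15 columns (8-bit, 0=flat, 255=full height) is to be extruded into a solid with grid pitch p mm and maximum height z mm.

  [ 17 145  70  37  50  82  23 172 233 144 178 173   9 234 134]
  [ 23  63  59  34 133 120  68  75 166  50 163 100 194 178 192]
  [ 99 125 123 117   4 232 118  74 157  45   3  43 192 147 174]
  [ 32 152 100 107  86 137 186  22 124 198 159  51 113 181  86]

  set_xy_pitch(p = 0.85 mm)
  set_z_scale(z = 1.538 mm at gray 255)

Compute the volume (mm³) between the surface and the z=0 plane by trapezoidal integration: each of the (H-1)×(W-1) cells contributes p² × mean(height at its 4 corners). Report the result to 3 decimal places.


20.382

height_mm = gray/255 × 1.538; cell vol = 0.85² × mean(4 corners)
unit = 0.85² × 1.538 / (4×255) = 0.00108942 mm³ per gray-sum
row 0: Σ corner-gray over 14 cells = 6272  → 6.8328
row 1: Σ corner-gray over 14 cells = 6054  → 6.5953
row 2: Σ corner-gray over 14 cells = 6383  → 6.9537
Σ rows: total corner-gray = 18709  → 20.3819 mm³


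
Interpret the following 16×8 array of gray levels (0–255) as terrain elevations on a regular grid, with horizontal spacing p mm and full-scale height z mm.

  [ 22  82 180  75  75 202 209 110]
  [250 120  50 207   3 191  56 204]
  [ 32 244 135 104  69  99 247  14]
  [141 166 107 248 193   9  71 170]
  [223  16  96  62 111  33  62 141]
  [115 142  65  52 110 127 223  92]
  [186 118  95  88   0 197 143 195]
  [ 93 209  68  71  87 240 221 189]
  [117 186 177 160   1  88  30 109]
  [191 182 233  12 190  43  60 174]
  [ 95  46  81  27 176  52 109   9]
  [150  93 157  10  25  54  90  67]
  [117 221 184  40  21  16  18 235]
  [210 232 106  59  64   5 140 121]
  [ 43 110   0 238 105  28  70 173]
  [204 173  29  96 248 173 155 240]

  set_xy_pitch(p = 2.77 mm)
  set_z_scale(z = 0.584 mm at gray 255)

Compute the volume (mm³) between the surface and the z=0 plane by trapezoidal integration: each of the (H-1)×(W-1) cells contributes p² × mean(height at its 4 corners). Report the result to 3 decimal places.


207.610

height_mm = gray/255 × 0.584; cell vol = 2.77² × mean(4 corners)
unit = 2.77² × 0.584 / (4×255) = 0.00439311 mm³ per gray-sum
row 0: Σ corner-gray over 7 cells = 3486  → 15.3144
row 1: Σ corner-gray over 7 cells = 3550  → 15.5955
row 2: Σ corner-gray over 7 cells = 3741  → 16.4346
row 3: Σ corner-gray over 7 cells = 3023  → 13.2804
row 4: Σ corner-gray over 7 cells = 2769  → 12.1645
row 5: Σ corner-gray over 7 cells = 3308  → 14.5324
row 6: Σ corner-gray over 7 cells = 3737  → 16.4171
row 7: Σ corner-gray over 7 cells = 3584  → 15.7449
row 8: Σ corner-gray over 7 cells = 3315  → 14.5632
row 9: Σ corner-gray over 7 cells = 2891  → 12.7005
row 10: Σ corner-gray over 7 cells = 2161  → 9.4935
row 11: Σ corner-gray over 7 cells = 2427  → 10.6621
row 12: Σ corner-gray over 7 cells = 2895  → 12.7181
row 13: Σ corner-gray over 7 cells = 2861  → 12.5687
row 14: Σ corner-gray over 7 cells = 3510  → 15.4198
Σ rows: total corner-gray = 47258  → 207.6097 mm³


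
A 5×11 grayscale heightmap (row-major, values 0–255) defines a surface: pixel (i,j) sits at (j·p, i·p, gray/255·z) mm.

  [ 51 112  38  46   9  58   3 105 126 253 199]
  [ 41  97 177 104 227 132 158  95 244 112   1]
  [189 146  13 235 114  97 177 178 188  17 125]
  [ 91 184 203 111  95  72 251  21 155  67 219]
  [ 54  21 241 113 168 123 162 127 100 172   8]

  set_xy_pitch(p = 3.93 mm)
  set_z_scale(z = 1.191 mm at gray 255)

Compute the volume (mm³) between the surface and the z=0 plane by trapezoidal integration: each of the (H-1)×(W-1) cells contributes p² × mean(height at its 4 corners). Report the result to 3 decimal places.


365.697

height_mm = gray/255 × 1.191; cell vol = 3.93² × mean(4 corners)
unit = 3.93² × 1.191 / (4×255) = 0.0180342 mm³ per gray-sum
row 0: Σ corner-gray over 10 cells = 4484  → 80.8653
row 1: Σ corner-gray over 10 cells = 5378  → 96.9879
row 2: Σ corner-gray over 10 cells = 5272  → 95.0763
row 3: Σ corner-gray over 10 cells = 5144  → 92.7679
Σ rows: total corner-gray = 20278  → 365.6973 mm³
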